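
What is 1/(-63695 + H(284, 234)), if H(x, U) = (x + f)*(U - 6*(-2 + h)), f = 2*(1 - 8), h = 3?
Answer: -1/2135 ≈ -0.00046838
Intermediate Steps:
f = -14 (f = 2*(-7) = -14)
H(x, U) = (-14 + x)*(-6 + U) (H(x, U) = (x - 14)*(U - 6*(-2 + 3)) = (-14 + x)*(U - 6*1) = (-14 + x)*(U - 6) = (-14 + x)*(-6 + U))
1/(-63695 + H(284, 234)) = 1/(-63695 + (84 - 14*234 - 6*284 + 234*284)) = 1/(-63695 + (84 - 3276 - 1704 + 66456)) = 1/(-63695 + 61560) = 1/(-2135) = -1/2135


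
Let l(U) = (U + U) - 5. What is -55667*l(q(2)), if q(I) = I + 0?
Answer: 55667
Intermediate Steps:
q(I) = I
l(U) = -5 + 2*U (l(U) = 2*U - 5 = -5 + 2*U)
-55667*l(q(2)) = -55667*(-5 + 2*2) = -55667*(-5 + 4) = -55667*(-1) = 55667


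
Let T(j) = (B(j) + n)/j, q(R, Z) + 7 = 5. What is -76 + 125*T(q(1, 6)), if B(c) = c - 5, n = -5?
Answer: 674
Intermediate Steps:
q(R, Z) = -2 (q(R, Z) = -7 + 5 = -2)
B(c) = -5 + c
T(j) = (-10 + j)/j (T(j) = ((-5 + j) - 5)/j = (-10 + j)/j)
-76 + 125*T(q(1, 6)) = -76 + 125*((-10 - 2)/(-2)) = -76 + 125*(-1/2*(-12)) = -76 + 125*6 = -76 + 750 = 674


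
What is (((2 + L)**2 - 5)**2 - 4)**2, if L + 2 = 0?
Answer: 441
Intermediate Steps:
L = -2 (L = -2 + 0 = -2)
(((2 + L)**2 - 5)**2 - 4)**2 = (((2 - 2)**2 - 5)**2 - 4)**2 = ((0**2 - 5)**2 - 4)**2 = ((0 - 5)**2 - 4)**2 = ((-5)**2 - 4)**2 = (25 - 4)**2 = 21**2 = 441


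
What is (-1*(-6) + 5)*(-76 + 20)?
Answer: -616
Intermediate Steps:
(-1*(-6) + 5)*(-76 + 20) = (6 + 5)*(-56) = 11*(-56) = -616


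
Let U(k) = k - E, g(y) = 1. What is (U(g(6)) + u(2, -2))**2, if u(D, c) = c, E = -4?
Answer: 9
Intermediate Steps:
U(k) = 4 + k (U(k) = k - 1*(-4) = k + 4 = 4 + k)
(U(g(6)) + u(2, -2))**2 = ((4 + 1) - 2)**2 = (5 - 2)**2 = 3**2 = 9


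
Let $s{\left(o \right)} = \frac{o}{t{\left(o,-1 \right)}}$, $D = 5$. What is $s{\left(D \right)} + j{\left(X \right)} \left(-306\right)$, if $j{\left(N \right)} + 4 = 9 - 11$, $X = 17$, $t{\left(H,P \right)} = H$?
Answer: $1837$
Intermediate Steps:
$s{\left(o \right)} = 1$ ($s{\left(o \right)} = \frac{o}{o} = 1$)
$j{\left(N \right)} = -6$ ($j{\left(N \right)} = -4 + \left(9 - 11\right) = -4 - 2 = -6$)
$s{\left(D \right)} + j{\left(X \right)} \left(-306\right) = 1 - -1836 = 1 + 1836 = 1837$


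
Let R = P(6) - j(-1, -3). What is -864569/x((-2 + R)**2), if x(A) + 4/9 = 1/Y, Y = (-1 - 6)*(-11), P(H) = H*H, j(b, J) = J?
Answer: 599146317/299 ≈ 2.0038e+6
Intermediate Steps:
P(H) = H**2
Y = 77 (Y = -7*(-11) = 77)
R = 39 (R = 6**2 - 1*(-3) = 36 + 3 = 39)
x(A) = -299/693 (x(A) = -4/9 + 1/77 = -299/693)
-864569/x((-2 + R)**2) = -864569/(-299/693) = -864569*(-693/299) = 599146317/299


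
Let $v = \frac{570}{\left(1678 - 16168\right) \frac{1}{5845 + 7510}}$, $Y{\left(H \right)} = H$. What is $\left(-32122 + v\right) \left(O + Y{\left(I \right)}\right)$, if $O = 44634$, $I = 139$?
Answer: $- \frac{706010706683}{483} \approx -1.4617 \cdot 10^{9}$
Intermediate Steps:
$v = - \frac{253745}{483}$ ($v = \frac{570}{\left(-14490\right) \frac{1}{13355}} = \frac{570}{- \frac{2898}{2671}} = 570 \left(- \frac{2671}{2898}\right) = - \frac{253745}{483} \approx -525.35$)
$\left(-32122 + v\right) \left(O + Y{\left(I \right)}\right) = \left(-32122 - \frac{253745}{483}\right) \left(44634 + 139\right) = \left(- \frac{15768671}{483}\right) 44773 = - \frac{706010706683}{483}$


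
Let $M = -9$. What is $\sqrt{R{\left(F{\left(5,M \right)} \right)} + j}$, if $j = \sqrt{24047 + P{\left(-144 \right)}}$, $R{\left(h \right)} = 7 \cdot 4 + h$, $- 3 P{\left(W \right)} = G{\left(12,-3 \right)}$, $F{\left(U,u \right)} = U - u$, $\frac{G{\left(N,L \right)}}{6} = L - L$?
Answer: $\sqrt{42 + \sqrt{24047}} \approx 14.038$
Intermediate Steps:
$G{\left(N,L \right)} = 0$ ($G{\left(N,L \right)} = 6 \left(L - L\right) = 6 \cdot 0 = 0$)
$P{\left(W \right)} = 0$ ($P{\left(W \right)} = \left(- \frac{1}{3}\right) 0 = 0$)
$R{\left(h \right)} = 28 + h$
$j = \sqrt{24047}$ ($j = \sqrt{24047 + 0} = \sqrt{24047} \approx 155.07$)
$\sqrt{R{\left(F{\left(5,M \right)} \right)} + j} = \sqrt{\left(28 + \left(5 - -9\right)\right) + \sqrt{24047}} = \sqrt{\left(28 + \left(5 + 9\right)\right) + \sqrt{24047}} = \sqrt{\left(28 + 14\right) + \sqrt{24047}} = \sqrt{42 + \sqrt{24047}}$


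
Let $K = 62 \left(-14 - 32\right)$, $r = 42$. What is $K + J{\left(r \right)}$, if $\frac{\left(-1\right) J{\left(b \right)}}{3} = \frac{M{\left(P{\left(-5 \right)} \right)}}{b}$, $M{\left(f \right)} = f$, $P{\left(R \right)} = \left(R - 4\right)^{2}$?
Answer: $- \frac{40009}{14} \approx -2857.8$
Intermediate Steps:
$P{\left(R \right)} = \left(-4 + R\right)^{2}$
$K = -2852$ ($K = 62 \left(-46\right) = -2852$)
$J{\left(b \right)} = - \frac{243}{b}$ ($J{\left(b \right)} = - 3 \frac{\left(-4 - 5\right)^{2}}{b} = - 3 \frac{\left(-9\right)^{2}}{b} = - 3 \frac{81}{b} = - \frac{243}{b}$)
$K + J{\left(r \right)} = -2852 - \frac{243}{42} = -2852 - \frac{81}{14} = - \frac{40009}{14}$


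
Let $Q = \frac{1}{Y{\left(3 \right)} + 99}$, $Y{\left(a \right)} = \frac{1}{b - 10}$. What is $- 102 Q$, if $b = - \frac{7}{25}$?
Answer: $- \frac{13107}{12709} \approx -1.0313$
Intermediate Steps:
$b = - \frac{7}{25}$ ($b = \left(-7\right) \frac{1}{25} = - \frac{7}{25} \approx -0.28$)
$Y{\left(a \right)} = - \frac{25}{257}$ ($Y{\left(a \right)} = \frac{1}{- \frac{7}{25} - 10} = \frac{1}{- \frac{257}{25}} = - \frac{25}{257}$)
$Q = \frac{257}{25418}$ ($Q = \frac{1}{- \frac{25}{257} + 99} = \frac{1}{\frac{25418}{257}} = \frac{257}{25418} \approx 0.010111$)
$- 102 Q = \left(-102\right) \frac{257}{25418} = - \frac{13107}{12709}$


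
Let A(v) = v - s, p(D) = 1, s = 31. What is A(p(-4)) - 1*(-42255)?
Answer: 42225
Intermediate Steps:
A(v) = -31 + v (A(v) = v - 1*31 = v - 31 = -31 + v)
A(p(-4)) - 1*(-42255) = (-31 + 1) - 1*(-42255) = -30 + 42255 = 42225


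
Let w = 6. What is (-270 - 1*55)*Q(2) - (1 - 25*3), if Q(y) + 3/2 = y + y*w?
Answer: -7977/2 ≈ -3988.5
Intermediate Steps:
Q(y) = -3/2 + 7*y (Q(y) = -3/2 + (y + y*6) = -3/2 + (y + 6*y) = -3/2 + 7*y)
(-270 - 1*55)*Q(2) - (1 - 25*3) = (-270 - 1*55)*(-3/2 + 7*2) - (1 - 25*3) = (-270 - 55)*(-3/2 + 14) - (1 - 75) = -325*25/2 - 1*(-74) = -8125/2 + 74 = -7977/2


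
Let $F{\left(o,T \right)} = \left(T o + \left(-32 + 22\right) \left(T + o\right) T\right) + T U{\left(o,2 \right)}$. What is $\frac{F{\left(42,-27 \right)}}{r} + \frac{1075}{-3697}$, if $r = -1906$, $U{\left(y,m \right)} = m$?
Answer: $- \frac{6314882}{3523241} \approx -1.7924$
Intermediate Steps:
$F{\left(o,T \right)} = 2 T + T o + T \left(- 10 T - 10 o\right)$ ($F{\left(o,T \right)} = \left(T o + \left(-32 + 22\right) \left(T + o\right) T\right) + T 2 = \left(T o + - 10 \left(T + o\right) T\right) + 2 T = \left(T o + \left(- 10 T - 10 o\right) T\right) + 2 T = \left(T o + T \left(- 10 T - 10 o\right)\right) + 2 T = 2 T + T o + T \left(- 10 T - 10 o\right)$)
$\frac{F{\left(42,-27 \right)}}{r} + \frac{1075}{-3697} = \frac{\left(-27\right) \left(2 - -270 - 378\right)}{-1906} + \frac{1075}{-3697} = - 27 \left(2 + 270 - 378\right) \left(- \frac{1}{1906}\right) + 1075 \left(- \frac{1}{3697}\right) = \left(-27\right) \left(-106\right) \left(- \frac{1}{1906}\right) - \frac{1075}{3697} = 2862 \left(- \frac{1}{1906}\right) - \frac{1075}{3697} = - \frac{1431}{953} - \frac{1075}{3697} = - \frac{6314882}{3523241}$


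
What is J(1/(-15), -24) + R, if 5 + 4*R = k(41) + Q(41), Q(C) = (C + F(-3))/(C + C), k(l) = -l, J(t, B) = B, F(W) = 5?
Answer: -5799/164 ≈ -35.360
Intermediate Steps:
Q(C) = (5 + C)/(2*C) (Q(C) = (C + 5)/(C + C) = (5 + C)/((2*C)) = (5 + C)*(1/(2*C)) = (5 + C)/(2*C))
R = -1863/164 (R = -5/4 + (-1*41 + (½)*(5 + 41)/41)/4 = -5/4 + (-41 + (½)*(1/41)*46)/4 = -5/4 + (-41 + 23/41)/4 = -5/4 + (¼)*(-1658/41) = -5/4 - 829/82 = -1863/164 ≈ -11.360)
J(1/(-15), -24) + R = -24 - 1863/164 = -5799/164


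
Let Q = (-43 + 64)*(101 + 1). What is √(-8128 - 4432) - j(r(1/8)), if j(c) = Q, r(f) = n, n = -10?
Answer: -2142 + 4*I*√785 ≈ -2142.0 + 112.07*I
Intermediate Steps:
Q = 2142 (Q = 21*102 = 2142)
r(f) = -10
j(c) = 2142
√(-8128 - 4432) - j(r(1/8)) = √(-8128 - 4432) - 1*2142 = √(-12560) - 2142 = 4*I*√785 - 2142 = -2142 + 4*I*√785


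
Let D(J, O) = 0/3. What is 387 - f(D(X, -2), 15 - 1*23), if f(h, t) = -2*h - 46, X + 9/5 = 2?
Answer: 433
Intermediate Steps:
X = 1/5 (X = -9/5 + 2 = 1/5 ≈ 0.20000)
D(J, O) = 0 (D(J, O) = 0*(1/3) = 0)
f(h, t) = -46 - 2*h
387 - f(D(X, -2), 15 - 1*23) = 387 - (-46 - 2*0) = 387 - (-46 + 0) = 387 - 1*(-46) = 387 + 46 = 433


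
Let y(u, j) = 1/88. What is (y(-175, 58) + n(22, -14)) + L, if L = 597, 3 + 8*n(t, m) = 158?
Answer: 27121/44 ≈ 616.39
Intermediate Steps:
y(u, j) = 1/88
n(t, m) = 155/8 (n(t, m) = -3/8 + (⅛)*158 = -3/8 + 79/4 = 155/8)
(y(-175, 58) + n(22, -14)) + L = (1/88 + 155/8) + 597 = 853/44 + 597 = 27121/44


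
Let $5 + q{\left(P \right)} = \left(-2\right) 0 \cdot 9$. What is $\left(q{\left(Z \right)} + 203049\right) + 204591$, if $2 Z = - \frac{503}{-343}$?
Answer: $407635$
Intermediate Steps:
$Z = \frac{503}{686}$ ($Z = \frac{\left(-503\right) \frac{1}{-343}}{2} = \frac{\left(-503\right) \left(- \frac{1}{343}\right)}{2} = \frac{1}{2} \cdot \frac{503}{343} = \frac{503}{686} \approx 0.73324$)
$q{\left(P \right)} = -5$ ($q{\left(P \right)} = -5 + \left(-2\right) 0 \cdot 9 = -5 + 0 \cdot 9 = -5 + 0 = -5$)
$\left(q{\left(Z \right)} + 203049\right) + 204591 = \left(-5 + 203049\right) + 204591 = 203044 + 204591 = 407635$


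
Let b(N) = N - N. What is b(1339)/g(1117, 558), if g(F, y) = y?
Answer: 0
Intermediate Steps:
b(N) = 0
b(1339)/g(1117, 558) = 0/558 = 0*(1/558) = 0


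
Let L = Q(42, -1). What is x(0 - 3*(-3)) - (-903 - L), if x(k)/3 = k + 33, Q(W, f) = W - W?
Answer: 1029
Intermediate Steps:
Q(W, f) = 0
x(k) = 99 + 3*k (x(k) = 3*(k + 33) = 3*(33 + k) = 99 + 3*k)
L = 0
x(0 - 3*(-3)) - (-903 - L) = (99 + 3*(0 - 3*(-3))) - (-903 - 1*0) = (99 + 3*(0 + 9)) - (-903 + 0) = (99 + 3*9) - 1*(-903) = (99 + 27) + 903 = 126 + 903 = 1029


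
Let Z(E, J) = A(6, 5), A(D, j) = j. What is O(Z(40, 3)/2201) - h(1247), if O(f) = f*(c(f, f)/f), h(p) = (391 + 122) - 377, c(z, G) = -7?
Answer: -143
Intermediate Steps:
Z(E, J) = 5
h(p) = 136 (h(p) = 513 - 377 = 136)
O(f) = -7 (O(f) = f*(-7/f) = -7)
O(Z(40, 3)/2201) - h(1247) = -7 - 1*136 = -7 - 136 = -143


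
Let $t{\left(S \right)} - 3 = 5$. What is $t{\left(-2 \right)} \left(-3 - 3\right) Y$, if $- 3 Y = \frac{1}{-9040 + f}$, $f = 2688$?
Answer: $- \frac{1}{397} \approx -0.0025189$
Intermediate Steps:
$t{\left(S \right)} = 8$ ($t{\left(S \right)} = 3 + 5 = 8$)
$Y = \frac{1}{19056}$ ($Y = - \frac{1}{3 \left(-9040 + 2688\right)} = - \frac{1}{3 \left(-6352\right)} = \left(- \frac{1}{3}\right) \left(- \frac{1}{6352}\right) = \frac{1}{19056} \approx 5.2477 \cdot 10^{-5}$)
$t{\left(-2 \right)} \left(-3 - 3\right) Y = 8 \left(-3 - 3\right) \frac{1}{19056} = 8 \left(-6\right) \frac{1}{19056} = \left(-48\right) \frac{1}{19056} = - \frac{1}{397}$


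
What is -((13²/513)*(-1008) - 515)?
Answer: 48283/57 ≈ 847.07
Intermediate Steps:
-((13²/513)*(-1008) - 515) = -((169*(1/513))*(-1008) - 515) = -((169/513)*(-1008) - 515) = -(-18928/57 - 515) = -1*(-48283/57) = 48283/57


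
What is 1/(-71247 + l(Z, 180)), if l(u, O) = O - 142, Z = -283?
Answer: -1/71209 ≈ -1.4043e-5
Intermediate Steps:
l(u, O) = -142 + O
1/(-71247 + l(Z, 180)) = 1/(-71247 + (-142 + 180)) = 1/(-71247 + 38) = 1/(-71209) = -1/71209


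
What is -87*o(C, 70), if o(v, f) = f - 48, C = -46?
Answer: -1914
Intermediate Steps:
o(v, f) = -48 + f
-87*o(C, 70) = -87*(-48 + 70) = -87*22 = -1914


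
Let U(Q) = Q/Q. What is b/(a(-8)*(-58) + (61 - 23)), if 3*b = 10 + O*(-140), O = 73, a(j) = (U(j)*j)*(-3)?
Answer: 5105/2031 ≈ 2.5135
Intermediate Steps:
U(Q) = 1
a(j) = -3*j (a(j) = (1*j)*(-3) = j*(-3) = -3*j)
b = -10210/3 (b = (10 + 73*(-140))/3 = (10 - 10220)/3 = (⅓)*(-10210) = -10210/3 ≈ -3403.3)
b/(a(-8)*(-58) + (61 - 23)) = -10210/(3*(-3*(-8)*(-58) + (61 - 23))) = -10210/(3*(24*(-58) + 38)) = -10210/(3*(-1392 + 38)) = -10210/3/(-1354) = -10210/3*(-1/1354) = 5105/2031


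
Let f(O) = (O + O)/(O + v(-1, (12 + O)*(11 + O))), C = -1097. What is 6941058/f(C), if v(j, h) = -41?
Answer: 3949462002/1097 ≈ 3.6002e+6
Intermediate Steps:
f(O) = 2*O/(-41 + O) (f(O) = (O + O)/(O - 41) = (2*O)/(-41 + O) = 2*O/(-41 + O))
6941058/f(C) = 6941058/((2*(-1097)/(-41 - 1097))) = 6941058/((2*(-1097)/(-1138))) = 6941058/((2*(-1097)*(-1/1138))) = 6941058/(1097/569) = 6941058*(569/1097) = 3949462002/1097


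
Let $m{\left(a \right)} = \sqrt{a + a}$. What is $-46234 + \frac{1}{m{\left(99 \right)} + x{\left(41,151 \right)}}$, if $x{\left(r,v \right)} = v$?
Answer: $- \frac{1045026951}{22603} - \frac{3 \sqrt{22}}{22603} \approx -46234.0$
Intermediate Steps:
$m{\left(a \right)} = \sqrt{2} \sqrt{a}$ ($m{\left(a \right)} = \sqrt{2 a} = \sqrt{2} \sqrt{a}$)
$-46234 + \frac{1}{m{\left(99 \right)} + x{\left(41,151 \right)}} = -46234 + \frac{1}{\sqrt{2} \sqrt{99} + 151} = -46234 + \frac{1}{\sqrt{2} \cdot 3 \sqrt{11} + 151} = -46234 + \frac{1}{3 \sqrt{22} + 151} = -46234 + \frac{1}{151 + 3 \sqrt{22}}$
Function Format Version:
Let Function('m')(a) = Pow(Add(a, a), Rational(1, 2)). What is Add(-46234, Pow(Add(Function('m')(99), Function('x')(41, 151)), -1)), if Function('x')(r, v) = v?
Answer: Add(Rational(-1045026951, 22603), Mul(Rational(-3, 22603), Pow(22, Rational(1, 2)))) ≈ -46234.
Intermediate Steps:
Function('m')(a) = Mul(Pow(2, Rational(1, 2)), Pow(a, Rational(1, 2))) (Function('m')(a) = Pow(Mul(2, a), Rational(1, 2)) = Mul(Pow(2, Rational(1, 2)), Pow(a, Rational(1, 2))))
Add(-46234, Pow(Add(Function('m')(99), Function('x')(41, 151)), -1)) = Add(-46234, Pow(Add(Mul(Pow(2, Rational(1, 2)), Pow(99, Rational(1, 2))), 151), -1)) = Add(-46234, Pow(Add(Mul(Pow(2, Rational(1, 2)), Mul(3, Pow(11, Rational(1, 2)))), 151), -1)) = Add(-46234, Pow(Add(Mul(3, Pow(22, Rational(1, 2))), 151), -1)) = Add(-46234, Pow(Add(151, Mul(3, Pow(22, Rational(1, 2)))), -1))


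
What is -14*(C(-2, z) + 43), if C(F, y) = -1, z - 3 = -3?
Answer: -588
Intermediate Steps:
z = 0 (z = 3 - 3 = 0)
-14*(C(-2, z) + 43) = -14*(-1 + 43) = -14*42 = -588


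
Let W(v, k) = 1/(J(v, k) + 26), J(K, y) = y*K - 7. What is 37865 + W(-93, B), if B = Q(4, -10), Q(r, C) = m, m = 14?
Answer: 48580794/1283 ≈ 37865.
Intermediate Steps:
Q(r, C) = 14
J(K, y) = -7 + K*y (J(K, y) = K*y - 7 = -7 + K*y)
B = 14
W(v, k) = 1/(19 + k*v) (W(v, k) = 1/((-7 + v*k) + 26) = 1/((-7 + k*v) + 26) = 1/(19 + k*v))
37865 + W(-93, B) = 37865 + 1/(19 + 14*(-93)) = 37865 + 1/(19 - 1302) = 37865 + 1/(-1283) = 37865 - 1/1283 = 48580794/1283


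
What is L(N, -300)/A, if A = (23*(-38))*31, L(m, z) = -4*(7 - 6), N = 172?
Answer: 2/13547 ≈ 0.00014763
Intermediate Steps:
L(m, z) = -4 (L(m, z) = -4*1 = -4)
A = -27094 (A = -874*31 = -27094)
L(N, -300)/A = -4/(-27094) = -4*(-1/27094) = 2/13547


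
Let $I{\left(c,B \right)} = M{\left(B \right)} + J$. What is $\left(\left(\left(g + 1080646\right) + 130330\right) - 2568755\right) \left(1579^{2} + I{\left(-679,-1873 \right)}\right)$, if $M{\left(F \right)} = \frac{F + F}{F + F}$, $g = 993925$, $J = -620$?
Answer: $-906950485188$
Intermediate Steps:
$M{\left(F \right)} = 1$ ($M{\left(F \right)} = \frac{2 F}{2 F} = 2 F \frac{1}{2 F} = 1$)
$I{\left(c,B \right)} = -619$ ($I{\left(c,B \right)} = 1 - 620 = -619$)
$\left(\left(\left(g + 1080646\right) + 130330\right) - 2568755\right) \left(1579^{2} + I{\left(-679,-1873 \right)}\right) = \left(\left(\left(993925 + 1080646\right) + 130330\right) - 2568755\right) \left(1579^{2} - 619\right) = \left(\left(2074571 + 130330\right) - 2568755\right) \left(2493241 - 619\right) = \left(2204901 - 2568755\right) 2492622 = \left(-363854\right) 2492622 = -906950485188$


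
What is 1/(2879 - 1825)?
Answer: 1/1054 ≈ 0.00094877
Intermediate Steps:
1/(2879 - 1825) = 1/1054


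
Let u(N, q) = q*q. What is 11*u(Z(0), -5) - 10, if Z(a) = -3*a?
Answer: 265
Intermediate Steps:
u(N, q) = q²
11*u(Z(0), -5) - 10 = 11*(-5)² - 10 = 11*25 - 10 = 275 - 10 = 265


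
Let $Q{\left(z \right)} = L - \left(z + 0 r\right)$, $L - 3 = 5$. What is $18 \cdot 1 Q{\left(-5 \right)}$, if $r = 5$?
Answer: $234$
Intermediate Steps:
$L = 8$ ($L = 3 + 5 = 8$)
$Q{\left(z \right)} = 8 - z$ ($Q{\left(z \right)} = 8 - \left(z + 0 \cdot 5\right) = 8 - \left(z + 0\right) = 8 - z$)
$18 \cdot 1 Q{\left(-5 \right)} = 18 \cdot 1 \left(8 - -5\right) = 18 \left(8 + 5\right) = 18 \cdot 13 = 234$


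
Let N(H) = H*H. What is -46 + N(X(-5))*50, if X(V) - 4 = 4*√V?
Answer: -3246 + 1600*I*√5 ≈ -3246.0 + 3577.7*I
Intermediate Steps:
X(V) = 4 + 4*√V
N(H) = H²
-46 + N(X(-5))*50 = -46 + (4 + 4*√(-5))²*50 = -46 + (4 + 4*(I*√5))²*50 = -46 + (4 + 4*I*√5)²*50 = -46 + 50*(4 + 4*I*√5)²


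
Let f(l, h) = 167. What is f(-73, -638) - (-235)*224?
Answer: 52807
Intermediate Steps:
f(-73, -638) - (-235)*224 = 167 - (-235)*224 = 167 - 1*(-52640) = 167 + 52640 = 52807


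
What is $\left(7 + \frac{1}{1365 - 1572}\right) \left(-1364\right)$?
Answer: $- \frac{1975072}{207} \approx -9541.4$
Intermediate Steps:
$\left(7 + \frac{1}{1365 - 1572}\right) \left(-1364\right) = \left(7 + \frac{1}{-207}\right) \left(-1364\right) = \left(7 - \frac{1}{207}\right) \left(-1364\right) = \frac{1448}{207} \left(-1364\right) = - \frac{1975072}{207}$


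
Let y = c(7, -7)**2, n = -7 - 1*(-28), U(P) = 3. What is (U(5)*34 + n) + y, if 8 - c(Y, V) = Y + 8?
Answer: 172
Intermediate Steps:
c(Y, V) = -Y (c(Y, V) = 8 - (Y + 8) = 8 - (8 + Y) = 8 + (-8 - Y) = -Y)
n = 21 (n = -7 + 28 = 21)
y = 49 (y = (-1*7)**2 = (-7)**2 = 49)
(U(5)*34 + n) + y = (3*34 + 21) + 49 = (102 + 21) + 49 = 123 + 49 = 172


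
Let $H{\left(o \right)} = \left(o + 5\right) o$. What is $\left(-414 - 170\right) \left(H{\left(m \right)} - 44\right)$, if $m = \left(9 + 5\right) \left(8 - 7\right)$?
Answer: $-129648$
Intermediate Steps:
$m = 14$ ($m = 14 \cdot 1 = 14$)
$H{\left(o \right)} = o \left(5 + o\right)$ ($H{\left(o \right)} = \left(5 + o\right) o = o \left(5 + o\right)$)
$\left(-414 - 170\right) \left(H{\left(m \right)} - 44\right) = \left(-414 - 170\right) \left(14 \left(5 + 14\right) - 44\right) = - 584 \left(14 \cdot 19 - 44\right) = - 584 \left(266 - 44\right) = \left(-584\right) 222 = -129648$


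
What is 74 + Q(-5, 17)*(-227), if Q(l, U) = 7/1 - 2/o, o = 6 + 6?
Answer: -8863/6 ≈ -1477.2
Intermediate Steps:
o = 12
Q(l, U) = 41/6 (Q(l, U) = 7/1 - 2/12 = 7*1 - 2*1/12 = 7 - ⅙ = 41/6)
74 + Q(-5, 17)*(-227) = 74 + (41/6)*(-227) = 74 - 9307/6 = -8863/6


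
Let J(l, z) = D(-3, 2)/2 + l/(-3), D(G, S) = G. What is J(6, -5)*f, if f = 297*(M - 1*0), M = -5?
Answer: 10395/2 ≈ 5197.5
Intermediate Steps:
J(l, z) = -3/2 - l/3 (J(l, z) = -3/2 + l/(-3) = -3*½ + l*(-⅓) = -3/2 - l/3)
f = -1485 (f = 297*(-5 - 1*0) = 297*(-5 + 0) = 297*(-5) = -1485)
J(6, -5)*f = (-3/2 - ⅓*6)*(-1485) = (-3/2 - 2)*(-1485) = -7/2*(-1485) = 10395/2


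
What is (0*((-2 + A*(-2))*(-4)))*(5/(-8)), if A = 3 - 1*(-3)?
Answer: 0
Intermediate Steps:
A = 6 (A = 3 + 3 = 6)
(0*((-2 + A*(-2))*(-4)))*(5/(-8)) = (0*((-2 + 6*(-2))*(-4)))*(5/(-8)) = (0*((-2 - 12)*(-4)))*(5*(-⅛)) = (0*(-14*(-4)))*(-5/8) = (0*56)*(-5/8) = 0*(-5/8) = 0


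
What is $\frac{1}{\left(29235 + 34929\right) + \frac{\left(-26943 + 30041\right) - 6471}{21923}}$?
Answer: $\frac{21923}{1406663999} \approx 1.5585 \cdot 10^{-5}$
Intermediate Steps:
$\frac{1}{\left(29235 + 34929\right) + \frac{\left(-26943 + 30041\right) - 6471}{21923}} = \frac{1}{64164 + \left(3098 - 6471\right) \frac{1}{21923}} = \frac{1}{64164 - \frac{3373}{21923}} = \frac{1}{\frac{1406663999}{21923}} = \frac{21923}{1406663999}$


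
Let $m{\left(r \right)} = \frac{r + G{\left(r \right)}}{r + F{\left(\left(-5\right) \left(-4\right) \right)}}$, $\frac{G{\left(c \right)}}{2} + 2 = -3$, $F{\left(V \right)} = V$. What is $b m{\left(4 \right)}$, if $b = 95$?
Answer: $- \frac{95}{4} \approx -23.75$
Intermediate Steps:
$G{\left(c \right)} = -10$ ($G{\left(c \right)} = -4 + 2 \left(-3\right) = -4 - 6 = -10$)
$m{\left(r \right)} = \frac{-10 + r}{20 + r}$ ($m{\left(r \right)} = \frac{r - 10}{r - -20} = \frac{-10 + r}{r + 20} = \frac{-10 + r}{20 + r}$)
$b m{\left(4 \right)} = 95 \frac{-10 + 4}{20 + 4} = 95 \cdot \frac{1}{24} \left(-6\right) = 95 \left(- \frac{1}{4}\right) = - \frac{95}{4}$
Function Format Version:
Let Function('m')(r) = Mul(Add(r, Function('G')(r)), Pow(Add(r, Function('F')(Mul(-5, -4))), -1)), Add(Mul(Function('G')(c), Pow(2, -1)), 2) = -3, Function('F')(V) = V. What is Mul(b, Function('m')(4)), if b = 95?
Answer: Rational(-95, 4) ≈ -23.750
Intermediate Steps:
Function('G')(c) = -10 (Function('G')(c) = Add(-4, Mul(2, -3)) = Add(-4, -6) = -10)
Function('m')(r) = Mul(Pow(Add(20, r), -1), Add(-10, r)) (Function('m')(r) = Mul(Add(r, -10), Pow(Add(r, Mul(-5, -4)), -1)) = Mul(Add(-10, r), Pow(Add(r, 20), -1)) = Mul(Add(-10, r), Pow(Add(20, r), -1)) = Mul(Pow(Add(20, r), -1), Add(-10, r)))
Mul(b, Function('m')(4)) = Mul(95, Mul(Pow(Add(20, 4), -1), Add(-10, 4))) = Mul(95, Mul(Pow(24, -1), -6)) = Mul(95, Mul(Rational(1, 24), -6)) = Mul(95, Rational(-1, 4)) = Rational(-95, 4)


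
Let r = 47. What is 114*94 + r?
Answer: 10763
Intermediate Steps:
114*94 + r = 114*94 + 47 = 10716 + 47 = 10763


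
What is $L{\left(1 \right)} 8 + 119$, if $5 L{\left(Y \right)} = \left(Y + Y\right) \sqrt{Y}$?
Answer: $\frac{611}{5} \approx 122.2$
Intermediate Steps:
$L{\left(Y \right)} = \frac{2 Y^{\frac{3}{2}}}{5}$ ($L{\left(Y \right)} = \frac{\left(Y + Y\right) \sqrt{Y}}{5} = \frac{2 Y \sqrt{Y}}{5} = \frac{2 Y^{\frac{3}{2}}}{5}$)
$L{\left(1 \right)} 8 + 119 = \frac{2 \cdot 1^{\frac{3}{2}}}{5} \cdot 8 + 119 = \frac{2}{5} \cdot 1 \cdot 8 + 119 = \frac{2}{5} \cdot 8 + 119 = \frac{16}{5} + 119 = \frac{611}{5}$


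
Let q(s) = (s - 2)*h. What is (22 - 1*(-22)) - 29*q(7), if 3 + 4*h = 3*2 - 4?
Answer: 321/4 ≈ 80.250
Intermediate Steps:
h = -¼ (h = -¾ + (3*2 - 4)/4 = -¾ + (6 - 4)/4 = -¾ + (¼)*2 = -¾ + ½ = -¼ ≈ -0.25000)
q(s) = ½ - s/4 (q(s) = (s - 2)*(-¼) = (-2 + s)*(-¼) = ½ - s/4)
(22 - 1*(-22)) - 29*q(7) = (22 - 1*(-22)) - 29*(½ - ¼*7) = (22 + 22) - 29*(½ - 7/4) = 44 - 29*(-5/4) = 44 + 145/4 = 321/4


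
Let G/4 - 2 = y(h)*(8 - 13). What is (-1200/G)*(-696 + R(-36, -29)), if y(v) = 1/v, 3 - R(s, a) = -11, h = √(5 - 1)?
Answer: -409200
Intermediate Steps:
h = 2 (h = √4 = 2)
R(s, a) = 14 (R(s, a) = 3 - 1*(-11) = 3 + 11 = 14)
G = -2 (G = 8 + 4*((8 - 13)/2) = 8 + 4*((½)*(-5)) = 8 + 4*(-5/2) = 8 - 10 = -2)
(-1200/G)*(-696 + R(-36, -29)) = (-1200/(-2))*(-696 + 14) = -1200*(-½)*(-682) = 600*(-682) = -409200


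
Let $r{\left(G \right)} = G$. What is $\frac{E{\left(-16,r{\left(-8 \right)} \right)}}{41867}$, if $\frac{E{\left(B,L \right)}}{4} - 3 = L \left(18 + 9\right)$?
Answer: $- \frac{852}{41867} \approx -0.02035$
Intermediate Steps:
$E{\left(B,L \right)} = 12 + 108 L$ ($E{\left(B,L \right)} = 12 + 4 L \left(18 + 9\right) = 12 + 4 L 27 = 12 + 4 \cdot 27 L = 12 + 108 L$)
$\frac{E{\left(-16,r{\left(-8 \right)} \right)}}{41867} = \frac{12 + 108 \left(-8\right)}{41867} = \left(12 - 864\right) \frac{1}{41867} = \left(-852\right) \frac{1}{41867} = - \frac{852}{41867}$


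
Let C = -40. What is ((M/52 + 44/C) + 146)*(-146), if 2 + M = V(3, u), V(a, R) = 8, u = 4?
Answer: -1376196/65 ≈ -21172.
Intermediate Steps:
M = 6 (M = -2 + 8 = 6)
((M/52 + 44/C) + 146)*(-146) = ((6/52 + 44/(-40)) + 146)*(-146) = ((6*(1/52) + 44*(-1/40)) + 146)*(-146) = ((3/26 - 11/10) + 146)*(-146) = (-64/65 + 146)*(-146) = (9426/65)*(-146) = -1376196/65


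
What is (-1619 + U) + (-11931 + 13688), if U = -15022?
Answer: -14884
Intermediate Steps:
(-1619 + U) + (-11931 + 13688) = (-1619 - 15022) + (-11931 + 13688) = -16641 + 1757 = -14884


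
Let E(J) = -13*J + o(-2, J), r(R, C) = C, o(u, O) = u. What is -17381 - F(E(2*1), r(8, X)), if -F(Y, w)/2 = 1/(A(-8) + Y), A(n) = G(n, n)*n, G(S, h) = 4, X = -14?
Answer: -521431/30 ≈ -17381.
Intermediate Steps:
A(n) = 4*n
E(J) = -2 - 13*J (E(J) = -13*J - 2 = -2 - 13*J)
F(Y, w) = -2/(-32 + Y) (F(Y, w) = -2/(4*(-8) + Y) = -2/(-32 + Y))
-17381 - F(E(2*1), r(8, X)) = -17381 - (-2)/(-32 + (-2 - 26)) = -17381 - (-2)/(-32 - 28) = -17381 - (-2)/(-60) = -17381 - (-2)*(-1)/60 = -17381 - 1*1/30 = -17381 - 1/30 = -521431/30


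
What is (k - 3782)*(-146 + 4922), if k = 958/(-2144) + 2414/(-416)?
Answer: -15758724828/871 ≈ -1.8093e+7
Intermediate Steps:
k = -10887/1742 (k = 958*(-1/2144) + 2414*(-1/416) = -479/1072 - 1207/208 = -10887/1742 ≈ -6.2497)
(k - 3782)*(-146 + 4922) = (-10887/1742 - 3782)*(-146 + 4922) = -6599131/1742*4776 = -15758724828/871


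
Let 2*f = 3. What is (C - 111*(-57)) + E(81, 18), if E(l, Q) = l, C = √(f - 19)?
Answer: 6408 + I*√70/2 ≈ 6408.0 + 4.1833*I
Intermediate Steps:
f = 3/2 (f = (½)*3 = 3/2 ≈ 1.5000)
C = I*√70/2 (C = √(3/2 - 19) = √(-35/2) = I*√70/2 ≈ 4.1833*I)
(C - 111*(-57)) + E(81, 18) = (I*√70/2 - 111*(-57)) + 81 = (I*√70/2 + 6327) + 81 = (6327 + I*√70/2) + 81 = 6408 + I*√70/2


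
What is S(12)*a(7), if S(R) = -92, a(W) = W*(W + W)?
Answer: -9016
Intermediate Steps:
a(W) = 2*W**2 (a(W) = W*(2*W) = 2*W**2)
S(12)*a(7) = -184*7**2 = -184*49 = -92*98 = -9016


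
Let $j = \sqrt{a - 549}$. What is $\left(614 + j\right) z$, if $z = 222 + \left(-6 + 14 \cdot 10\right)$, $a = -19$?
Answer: $218584 + 712 i \sqrt{142} \approx 2.1858 \cdot 10^{5} + 8484.5 i$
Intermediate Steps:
$j = 2 i \sqrt{142}$ ($j = \sqrt{-19 - 549} = \sqrt{-568} = 2 i \sqrt{142} \approx 23.833 i$)
$z = 356$ ($z = 222 + \left(-6 + 140\right) = 222 + 134 = 356$)
$\left(614 + j\right) z = \left(614 + 2 i \sqrt{142}\right) 356 = 218584 + 712 i \sqrt{142}$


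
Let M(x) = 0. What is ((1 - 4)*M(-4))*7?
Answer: 0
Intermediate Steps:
((1 - 4)*M(-4))*7 = ((1 - 4)*0)*7 = -3*0*7 = 0*7 = 0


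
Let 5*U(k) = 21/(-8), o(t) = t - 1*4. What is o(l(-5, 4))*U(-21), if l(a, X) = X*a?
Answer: 63/5 ≈ 12.600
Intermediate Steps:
o(t) = -4 + t (o(t) = t - 4 = -4 + t)
U(k) = -21/40 (U(k) = (21/(-8))/5 = (21*(-⅛))/5 = (⅕)*(-21/8) = -21/40)
o(l(-5, 4))*U(-21) = (-4 + 4*(-5))*(-21/40) = (-4 - 20)*(-21/40) = -24*(-21/40) = 63/5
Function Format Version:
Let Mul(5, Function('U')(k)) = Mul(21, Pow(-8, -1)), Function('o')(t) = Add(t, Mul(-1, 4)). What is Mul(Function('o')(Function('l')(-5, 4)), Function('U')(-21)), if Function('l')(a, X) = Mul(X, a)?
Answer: Rational(63, 5) ≈ 12.600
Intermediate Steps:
Function('o')(t) = Add(-4, t) (Function('o')(t) = Add(t, -4) = Add(-4, t))
Function('U')(k) = Rational(-21, 40) (Function('U')(k) = Mul(Rational(1, 5), Mul(21, Pow(-8, -1))) = Mul(Rational(1, 5), Mul(21, Rational(-1, 8))) = Mul(Rational(1, 5), Rational(-21, 8)) = Rational(-21, 40))
Mul(Function('o')(Function('l')(-5, 4)), Function('U')(-21)) = Mul(Add(-4, Mul(4, -5)), Rational(-21, 40)) = Mul(Add(-4, -20), Rational(-21, 40)) = Mul(-24, Rational(-21, 40)) = Rational(63, 5)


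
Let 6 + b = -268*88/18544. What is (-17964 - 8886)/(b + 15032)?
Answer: -3111915/1741366 ≈ -1.7871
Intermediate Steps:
b = -8428/1159 (b = -6 - 268*88/18544 = -6 - 23584*1/18544 = -6 - 1474/1159 = -8428/1159 ≈ -7.2718)
(-17964 - 8886)/(b + 15032) = (-17964 - 8886)/(-8428/1159 + 15032) = -26850/17413660/1159 = -26850*1159/17413660 = -3111915/1741366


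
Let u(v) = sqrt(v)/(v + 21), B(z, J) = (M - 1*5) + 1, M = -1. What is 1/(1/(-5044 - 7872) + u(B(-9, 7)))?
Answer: -206656/52132221 - 166823056*I*sqrt(5)/52132221 ≈ -0.0039641 - 7.1554*I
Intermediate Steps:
B(z, J) = -5 (B(z, J) = (-1 - 1*5) + 1 = (-1 - 5) + 1 = -6 + 1 = -5)
u(v) = sqrt(v)/(21 + v)
1/(1/(-5044 - 7872) + u(B(-9, 7))) = 1/(1/(-5044 - 7872) + sqrt(-5)/(21 - 5)) = 1/(1/(-12916) + (I*sqrt(5))/16) = 1/(-1/12916 + (I*sqrt(5))*(1/16)) = 1/(-1/12916 + I*sqrt(5)/16)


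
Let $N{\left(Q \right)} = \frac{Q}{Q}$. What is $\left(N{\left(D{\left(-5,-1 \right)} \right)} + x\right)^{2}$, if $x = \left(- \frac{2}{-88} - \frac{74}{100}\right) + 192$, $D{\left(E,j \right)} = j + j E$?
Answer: $\frac{44736903121}{1210000} \approx 36973.0$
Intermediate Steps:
$D{\left(E,j \right)} = j + E j$
$N{\left(Q \right)} = 1$
$x = \frac{210411}{1100}$ ($x = \left(\left(-2\right) \left(- \frac{1}{88}\right) - \frac{37}{50}\right) + 192 = \left(\frac{1}{44} - \frac{37}{50}\right) + 192 = - \frac{789}{1100} + 192 = \frac{210411}{1100} \approx 191.28$)
$\left(N{\left(D{\left(-5,-1 \right)} \right)} + x\right)^{2} = \left(1 + \frac{210411}{1100}\right)^{2} = \left(\frac{211511}{1100}\right)^{2} = \frac{44736903121}{1210000}$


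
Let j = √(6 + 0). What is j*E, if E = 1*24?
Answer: 24*√6 ≈ 58.788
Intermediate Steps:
j = √6 ≈ 2.4495
E = 24
j*E = √6*24 = 24*√6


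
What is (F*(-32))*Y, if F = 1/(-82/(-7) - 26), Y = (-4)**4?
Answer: 14336/25 ≈ 573.44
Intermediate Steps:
Y = 256
F = -7/100 (F = 1/(-82*(-1/7) - 26) = 1/(82/7 - 26) = 1/(-100/7) = -7/100 ≈ -0.070000)
(F*(-32))*Y = -7/100*(-32)*256 = (56/25)*256 = 14336/25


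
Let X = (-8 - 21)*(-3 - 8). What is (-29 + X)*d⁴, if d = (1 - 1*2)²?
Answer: 290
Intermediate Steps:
d = 1 (d = (1 - 2)² = (-1)² = 1)
X = 319 (X = -29*(-11) = 319)
(-29 + X)*d⁴ = (-29 + 319)*1⁴ = 290*1 = 290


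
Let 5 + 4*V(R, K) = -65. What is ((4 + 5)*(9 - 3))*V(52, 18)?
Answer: -945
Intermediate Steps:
V(R, K) = -35/2 (V(R, K) = -5/4 + (1/4)*(-65) = -5/4 - 65/4 = -35/2)
((4 + 5)*(9 - 3))*V(52, 18) = ((4 + 5)*(9 - 3))*(-35/2) = (9*6)*(-35/2) = 54*(-35/2) = -945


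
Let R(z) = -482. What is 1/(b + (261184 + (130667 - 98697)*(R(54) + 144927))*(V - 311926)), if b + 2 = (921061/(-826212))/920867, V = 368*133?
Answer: -760831365804/924025899747155995562347021 ≈ -8.2339e-16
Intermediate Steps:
V = 48944
b = -1521663652669/760831365804 (b = -2 + (921061/(-826212))/920867 = -2 + (921061*(-1/826212))*(1/920867) = -2 - 921061/826212*1/920867 = -2 - 921061/760831365804 = -1521663652669/760831365804 ≈ -2.0000)
1/(b + (261184 + (130667 - 98697)*(R(54) + 144927))*(V - 311926)) = 1/(-1521663652669/760831365804 + (261184 + (130667 - 98697)*(-482 + 144927))*(48944 - 311926)) = 1/(-1521663652669/760831365804 + (261184 + 31970*144445)*(-262982)) = 1/(-1521663652669/760831365804 + (261184 + 4617906650)*(-262982)) = 1/(-1521663652669/760831365804 + 4618167834*(-262982)) = 1/(-1521663652669/760831365804 - 1214495013320988) = 1/(-924025899747155995562347021/760831365804) = -760831365804/924025899747155995562347021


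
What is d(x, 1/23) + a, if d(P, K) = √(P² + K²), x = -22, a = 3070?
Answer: 3070 + √256037/23 ≈ 3092.0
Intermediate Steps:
d(P, K) = √(K² + P²)
d(x, 1/23) + a = √((1/23)² + (-22)²) + 3070 = √((1/23)² + 484) + 3070 = √(1/529 + 484) + 3070 = √(256037/529) + 3070 = √256037/23 + 3070 = 3070 + √256037/23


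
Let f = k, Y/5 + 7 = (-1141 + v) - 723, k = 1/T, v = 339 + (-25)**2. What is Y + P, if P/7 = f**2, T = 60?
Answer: -16325993/3600 ≈ -4535.0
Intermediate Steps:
v = 964 (v = 339 + 625 = 964)
k = 1/60 ≈ 0.016667
Y = -4535 (Y = -35 + 5*((-1141 + 964) - 723) = -35 + 5*(-177 - 723) = -35 + 5*(-900) = -35 - 4500 = -4535)
f = 1/60 ≈ 0.016667
P = 7/3600 (P = 7*(1/60)**2 = 7*(1/3600) = 7/3600 ≈ 0.0019444)
Y + P = -4535 + 7/3600 = -16325993/3600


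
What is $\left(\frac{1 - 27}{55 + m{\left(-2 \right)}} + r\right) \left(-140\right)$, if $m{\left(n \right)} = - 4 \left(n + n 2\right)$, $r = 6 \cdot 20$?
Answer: $- \frac{1323560}{79} \approx -16754.0$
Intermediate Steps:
$r = 120$
$m{\left(n \right)} = - 12 n$ ($m{\left(n \right)} = - 4 \left(n + 2 n\right) = - 4 \cdot 3 n = - 12 n$)
$\left(\frac{1 - 27}{55 + m{\left(-2 \right)}} + r\right) \left(-140\right) = \left(\frac{1 - 27}{55 - -24} + 120\right) \left(-140\right) = \left(- \frac{26}{55 + 24} + 120\right) \left(-140\right) = \left(- \frac{26}{79} + 120\right) \left(-140\right) = \frac{9454}{79} \left(-140\right) = - \frac{1323560}{79}$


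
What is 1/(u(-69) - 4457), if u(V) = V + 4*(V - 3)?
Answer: -1/4814 ≈ -0.00020773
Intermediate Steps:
u(V) = -12 + 5*V (u(V) = V + 4*(-3 + V) = V + (-12 + 4*V) = -12 + 5*V)
1/(u(-69) - 4457) = 1/((-12 + 5*(-69)) - 4457) = 1/((-12 - 345) - 4457) = 1/(-357 - 4457) = 1/(-4814) = -1/4814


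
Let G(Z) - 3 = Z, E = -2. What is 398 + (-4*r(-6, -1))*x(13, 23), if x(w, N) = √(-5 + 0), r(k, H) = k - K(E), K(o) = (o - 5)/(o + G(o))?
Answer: 398 + 52*I*√5 ≈ 398.0 + 116.28*I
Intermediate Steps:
G(Z) = 3 + Z
K(o) = (-5 + o)/(3 + 2*o) (K(o) = (o - 5)/(o + (3 + o)) = (-5 + o)/(3 + 2*o))
r(k, H) = -7 + k (r(k, H) = k - (-5 - 2)/(3 + 2*(-2)) = k - (-7)/(3 - 4) = k - (-7)/(-1) = k - (-1)*(-7) = k - 1*7 = k - 7 = -7 + k)
x(w, N) = I*√5 (x(w, N) = √(-5) = I*√5)
398 + (-4*r(-6, -1))*x(13, 23) = 398 + (-4*(-7 - 6))*(I*√5) = 398 + (-4*(-13))*(I*√5) = 398 + 52*(I*√5) = 398 + 52*I*√5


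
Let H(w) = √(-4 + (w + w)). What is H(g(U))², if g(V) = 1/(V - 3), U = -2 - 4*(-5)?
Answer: -58/15 ≈ -3.8667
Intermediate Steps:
U = 18 (U = -2 + 20 = 18)
g(V) = 1/(-3 + V)
H(w) = √(-4 + 2*w)
H(g(U))² = (√(-4 + 2/(-3 + 18)))² = (√(-4 + 2/15))² = (√(-58/15))² = (I*√870/15)² = -58/15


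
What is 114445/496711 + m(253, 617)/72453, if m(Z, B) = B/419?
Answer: 3474605692802/15079056672777 ≈ 0.23043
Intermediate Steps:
m(Z, B) = B/419 (m(Z, B) = B*(1/419) = B/419)
114445/496711 + m(253, 617)/72453 = 114445/496711 + ((1/419)*617)/72453 = 114445*(1/496711) + (617/419)*(1/72453) = 114445/496711 + 617/30357807 = 3474605692802/15079056672777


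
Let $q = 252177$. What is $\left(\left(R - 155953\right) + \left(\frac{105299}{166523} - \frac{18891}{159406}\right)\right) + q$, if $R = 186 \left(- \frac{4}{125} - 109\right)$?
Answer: $\frac{251991321560526153}{3318095667250} \approx 75945.0$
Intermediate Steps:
$R = - \frac{2534994}{125}$ ($R = 186 \left(\left(-4\right) \frac{1}{125} - 109\right) = 186 \left(- \frac{4}{125} - 109\right) = 186 \left(- \frac{13629}{125}\right) = - \frac{2534994}{125} \approx -20280.0$)
$\left(\left(R - 155953\right) + \left(\frac{105299}{166523} - \frac{18891}{159406}\right)\right) + q = \left(\left(- \frac{2534994}{125} - 155953\right) + \left(\frac{105299}{166523} - \frac{18891}{159406}\right)\right) + 252177 = \left(- \frac{22029119}{125} + \left(105299 \cdot \frac{1}{166523} - \frac{18891}{159406}\right)\right) + 252177 = \left(- \frac{22029119}{125} + \left(\frac{105299}{166523} - \frac{18891}{159406}\right)\right) + 252177 = \left(- \frac{22029119}{125} + \frac{13639506401}{26544765338}\right) + 252177 = - \frac{584756089519577097}{3318095667250} + 252177 = \frac{251991321560526153}{3318095667250}$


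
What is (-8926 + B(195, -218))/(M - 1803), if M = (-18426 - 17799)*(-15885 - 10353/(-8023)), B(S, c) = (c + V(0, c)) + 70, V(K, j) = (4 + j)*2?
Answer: -76234546/4616318481981 ≈ -1.6514e-5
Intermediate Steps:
V(K, j) = 8 + 2*j
B(S, c) = 78 + 3*c (B(S, c) = (c + (8 + 2*c)) + 70 = (8 + 3*c) + 70 = 78 + 3*c)
M = 4616332947450/8023 (M = -36225*(-15885 - 10353*(-1/8023)) = -36225*(-15885 + 10353/8023) = -36225*(-127435002/8023) = 4616332947450/8023 ≈ 5.7539e+8)
(-8926 + B(195, -218))/(M - 1803) = (-8926 + (78 + 3*(-218)))/(4616332947450/8023 - 1803) = (-8926 + (78 - 654))/(4616318481981/8023) = (-8926 - 576)*(8023/4616318481981) = -9502*8023/4616318481981 = -76234546/4616318481981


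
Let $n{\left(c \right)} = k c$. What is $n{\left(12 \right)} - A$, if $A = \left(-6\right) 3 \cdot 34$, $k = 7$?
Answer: $696$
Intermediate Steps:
$n{\left(c \right)} = 7 c$
$A = -612$ ($A = \left(-18\right) 34 = -612$)
$n{\left(12 \right)} - A = 7 \cdot 12 - -612 = 84 + 612 = 696$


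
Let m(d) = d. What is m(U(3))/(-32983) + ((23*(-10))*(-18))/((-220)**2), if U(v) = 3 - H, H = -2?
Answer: 6815381/79818860 ≈ 0.085386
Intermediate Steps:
U(v) = 5 (U(v) = 3 - 1*(-2) = 3 + 2 = 5)
m(U(3))/(-32983) + ((23*(-10))*(-18))/((-220)**2) = 5/(-32983) + ((23*(-10))*(-18))/((-220)**2) = 5*(-1/32983) - 230*(-18)/48400 = -5/32983 + 4140*(1/48400) = -5/32983 + 207/2420 = 6815381/79818860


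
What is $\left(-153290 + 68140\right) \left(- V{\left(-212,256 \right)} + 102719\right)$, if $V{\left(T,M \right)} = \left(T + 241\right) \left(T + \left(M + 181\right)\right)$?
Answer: $-8190919100$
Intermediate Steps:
$V{\left(T,M \right)} = \left(241 + T\right) \left(181 + M + T\right)$ ($V{\left(T,M \right)} = \left(241 + T\right) \left(T + \left(181 + M\right)\right) = \left(241 + T\right) \left(181 + M + T\right)$)
$\left(-153290 + 68140\right) \left(- V{\left(-212,256 \right)} + 102719\right) = \left(-153290 + 68140\right) \left(- (43621 + \left(-212\right)^{2} + 241 \cdot 256 + 422 \left(-212\right) + 256 \left(-212\right)) + 102719\right) = - 85150 \left(- (43621 + 44944 + 61696 - 89464 - 54272) + 102719\right) = - 85150 \left(\left(-1\right) 6525 + 102719\right) = - 85150 \left(-6525 + 102719\right) = \left(-85150\right) 96194 = -8190919100$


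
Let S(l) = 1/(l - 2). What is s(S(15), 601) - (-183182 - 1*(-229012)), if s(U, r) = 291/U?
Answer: -42047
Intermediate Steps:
S(l) = 1/(-2 + l)
s(S(15), 601) - (-183182 - 1*(-229012)) = 291/(1/(-2 + 15)) - (-183182 - 1*(-229012)) = 291/(1/13) - (-183182 + 229012) = 291/(1/13) - 1*45830 = 291*13 - 45830 = 3783 - 45830 = -42047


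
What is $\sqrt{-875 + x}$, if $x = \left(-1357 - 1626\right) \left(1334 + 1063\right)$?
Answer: $i \sqrt{7151126} \approx 2674.2 i$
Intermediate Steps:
$x = -7150251$ ($x = \left(-2983\right) 2397 = -7150251$)
$\sqrt{-875 + x} = \sqrt{-875 - 7150251} = \sqrt{-7151126} = i \sqrt{7151126}$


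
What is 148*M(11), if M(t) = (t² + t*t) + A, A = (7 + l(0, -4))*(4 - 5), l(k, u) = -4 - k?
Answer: 35372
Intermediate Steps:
A = -3 (A = (7 + (-4 - 1*0))*(4 - 5) = (7 + (-4 + 0))*(-1) = (7 - 4)*(-1) = 3*(-1) = -3)
M(t) = -3 + 2*t² (M(t) = (t² + t*t) - 3 = (t² + t²) - 3 = 2*t² - 3 = -3 + 2*t²)
148*M(11) = 148*(-3 + 2*11²) = 148*(-3 + 2*121) = 148*(-3 + 242) = 148*239 = 35372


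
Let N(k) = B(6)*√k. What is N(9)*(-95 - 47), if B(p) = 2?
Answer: -852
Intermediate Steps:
N(k) = 2*√k
N(9)*(-95 - 47) = (2*√9)*(-95 - 47) = (2*3)*(-142) = 6*(-142) = -852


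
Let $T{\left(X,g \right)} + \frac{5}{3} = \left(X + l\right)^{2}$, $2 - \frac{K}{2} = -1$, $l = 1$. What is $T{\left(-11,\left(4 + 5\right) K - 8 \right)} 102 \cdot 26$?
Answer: $260780$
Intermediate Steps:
$K = 6$ ($K = 4 - -2 = 4 + 2 = 6$)
$T{\left(X,g \right)} = - \frac{5}{3} + \left(1 + X\right)^{2}$ ($T{\left(X,g \right)} = - \frac{5}{3} + \left(X + 1\right)^{2} = - \frac{5}{3} + \left(1 + X\right)^{2}$)
$T{\left(-11,\left(4 + 5\right) K - 8 \right)} 102 \cdot 26 = \left(- \frac{5}{3} + \left(1 - 11\right)^{2}\right) 102 \cdot 26 = \left(- \frac{5}{3} + \left(-10\right)^{2}\right) 102 \cdot 26 = \left(- \frac{5}{3} + 100\right) 102 \cdot 26 = \frac{295}{3} \cdot 102 \cdot 26 = 10030 \cdot 26 = 260780$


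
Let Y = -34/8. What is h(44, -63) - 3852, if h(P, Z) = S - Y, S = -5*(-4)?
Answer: -15311/4 ≈ -3827.8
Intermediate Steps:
Y = -17/4 (Y = -34*⅛ = -17/4 ≈ -4.2500)
S = 20
h(P, Z) = 97/4 (h(P, Z) = 20 - 1*(-17/4) = 20 + 17/4 = 97/4)
h(44, -63) - 3852 = 97/4 - 3852 = -15311/4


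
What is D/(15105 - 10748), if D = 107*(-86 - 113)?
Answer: -21293/4357 ≈ -4.8871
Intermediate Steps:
D = -21293 (D = 107*(-199) = -21293)
D/(15105 - 10748) = -21293/(15105 - 10748) = -21293/4357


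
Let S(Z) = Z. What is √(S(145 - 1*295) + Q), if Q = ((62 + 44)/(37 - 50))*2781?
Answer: 4*I*√241098/13 ≈ 151.08*I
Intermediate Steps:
Q = -294786/13 (Q = (106/(-13))*2781 = (106*(-1/13))*2781 = -106/13*2781 = -294786/13 ≈ -22676.)
√(S(145 - 1*295) + Q) = √((145 - 1*295) - 294786/13) = √((145 - 295) - 294786/13) = √(-150 - 294786/13) = √(-296736/13) = 4*I*√241098/13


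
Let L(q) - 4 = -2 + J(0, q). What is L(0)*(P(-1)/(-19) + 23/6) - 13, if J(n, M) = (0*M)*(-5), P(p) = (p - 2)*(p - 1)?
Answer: -340/57 ≈ -5.9649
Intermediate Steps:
P(p) = (-1 + p)*(-2 + p) (P(p) = (-2 + p)*(-1 + p) = (-1 + p)*(-2 + p))
J(n, M) = 0 (J(n, M) = 0*(-5) = 0)
L(q) = 2 (L(q) = 4 + (-2 + 0) = 4 - 2 = 2)
L(0)*(P(-1)/(-19) + 23/6) - 13 = 2*((2 + (-1)**2 - 3*(-1))/(-19) + 23/6) - 13 = 2*((2 + 1 + 3)*(-1/19) + 23*(1/6)) - 13 = 2*(6*(-1/19) + 23/6) - 13 = 2*(-6/19 + 23/6) - 13 = 2*(401/114) - 13 = 401/57 - 13 = -340/57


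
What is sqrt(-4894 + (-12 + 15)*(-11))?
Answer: I*sqrt(4927) ≈ 70.193*I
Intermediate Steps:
sqrt(-4894 + (-12 + 15)*(-11)) = sqrt(-4894 + 3*(-11)) = sqrt(-4894 - 33) = sqrt(-4927) = I*sqrt(4927)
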